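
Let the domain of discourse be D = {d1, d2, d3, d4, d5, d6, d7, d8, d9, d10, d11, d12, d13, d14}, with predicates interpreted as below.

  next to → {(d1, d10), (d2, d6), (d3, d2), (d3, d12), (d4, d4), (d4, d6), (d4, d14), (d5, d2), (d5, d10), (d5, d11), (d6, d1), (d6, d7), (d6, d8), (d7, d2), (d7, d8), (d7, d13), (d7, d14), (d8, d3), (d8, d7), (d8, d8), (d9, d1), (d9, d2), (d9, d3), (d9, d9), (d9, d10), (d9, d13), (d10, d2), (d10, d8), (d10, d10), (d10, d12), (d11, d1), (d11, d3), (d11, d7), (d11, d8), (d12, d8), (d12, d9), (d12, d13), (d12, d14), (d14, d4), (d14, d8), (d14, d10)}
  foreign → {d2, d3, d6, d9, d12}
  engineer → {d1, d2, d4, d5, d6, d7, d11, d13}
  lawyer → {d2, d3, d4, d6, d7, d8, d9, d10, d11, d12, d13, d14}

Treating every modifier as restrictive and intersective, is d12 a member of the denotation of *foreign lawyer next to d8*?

yes

⟦next to d8⟧ = {x : ⟨x, d8⟩ ∈ ⟦next to⟧} = {d6, d7, d8, d10, d11, d12, d14}
⟦lawyer⟧ = {d2, d3, d4, d6, d7, d8, d9, d10, d11, d12, d13, d14}
… ∩ ⟦next to d8⟧ = {d2, d3, d4, d6, d7, d8, d9, d10, d11, d12, d13, d14} ∩ {d6, d7, d8, d10, d11, d12, d14} = {d6, d7, d8, d10, d11, d12, d14}
… ∩ ⟦foreign⟧ = {d6, d7, d8, d10, d11, d12, d14} ∩ {d2, d3, d6, d9, d12} = {d6, d12}
⟦foreign lawyer next to d8⟧ = {d6, d12}; d12 ∈ this set.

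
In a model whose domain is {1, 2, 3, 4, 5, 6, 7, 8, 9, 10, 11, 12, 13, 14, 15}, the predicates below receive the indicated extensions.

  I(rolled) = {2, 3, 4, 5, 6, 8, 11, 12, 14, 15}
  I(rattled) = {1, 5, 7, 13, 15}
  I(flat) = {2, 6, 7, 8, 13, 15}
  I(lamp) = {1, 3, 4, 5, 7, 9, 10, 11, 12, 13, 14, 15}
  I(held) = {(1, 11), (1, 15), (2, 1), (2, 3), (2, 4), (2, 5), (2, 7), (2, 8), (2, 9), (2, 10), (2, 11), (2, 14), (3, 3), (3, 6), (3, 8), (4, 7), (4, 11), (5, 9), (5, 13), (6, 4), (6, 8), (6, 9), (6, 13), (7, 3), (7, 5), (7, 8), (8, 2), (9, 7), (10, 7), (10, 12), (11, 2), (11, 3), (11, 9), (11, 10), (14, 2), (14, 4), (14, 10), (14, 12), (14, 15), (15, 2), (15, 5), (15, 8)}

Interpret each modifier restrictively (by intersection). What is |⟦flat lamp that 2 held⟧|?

1

⟦that 2 held⟧ = {x : ⟨2, x⟩ ∈ ⟦held⟧} = {1, 3, 4, 5, 7, 8, 9, 10, 11, 14}
⟦lamp⟧ = {1, 3, 4, 5, 7, 9, 10, 11, 12, 13, 14, 15}
… ∩ ⟦that 2 held⟧ = {1, 3, 4, 5, 7, 9, 10, 11, 12, 13, 14, 15} ∩ {1, 3, 4, 5, 7, 8, 9, 10, 11, 14} = {1, 3, 4, 5, 7, 9, 10, 11, 14}
… ∩ ⟦flat⟧ = {1, 3, 4, 5, 7, 9, 10, 11, 14} ∩ {2, 6, 7, 8, 13, 15} = {7}
⟦flat lamp that 2 held⟧ = {7}, so the cardinality is 1.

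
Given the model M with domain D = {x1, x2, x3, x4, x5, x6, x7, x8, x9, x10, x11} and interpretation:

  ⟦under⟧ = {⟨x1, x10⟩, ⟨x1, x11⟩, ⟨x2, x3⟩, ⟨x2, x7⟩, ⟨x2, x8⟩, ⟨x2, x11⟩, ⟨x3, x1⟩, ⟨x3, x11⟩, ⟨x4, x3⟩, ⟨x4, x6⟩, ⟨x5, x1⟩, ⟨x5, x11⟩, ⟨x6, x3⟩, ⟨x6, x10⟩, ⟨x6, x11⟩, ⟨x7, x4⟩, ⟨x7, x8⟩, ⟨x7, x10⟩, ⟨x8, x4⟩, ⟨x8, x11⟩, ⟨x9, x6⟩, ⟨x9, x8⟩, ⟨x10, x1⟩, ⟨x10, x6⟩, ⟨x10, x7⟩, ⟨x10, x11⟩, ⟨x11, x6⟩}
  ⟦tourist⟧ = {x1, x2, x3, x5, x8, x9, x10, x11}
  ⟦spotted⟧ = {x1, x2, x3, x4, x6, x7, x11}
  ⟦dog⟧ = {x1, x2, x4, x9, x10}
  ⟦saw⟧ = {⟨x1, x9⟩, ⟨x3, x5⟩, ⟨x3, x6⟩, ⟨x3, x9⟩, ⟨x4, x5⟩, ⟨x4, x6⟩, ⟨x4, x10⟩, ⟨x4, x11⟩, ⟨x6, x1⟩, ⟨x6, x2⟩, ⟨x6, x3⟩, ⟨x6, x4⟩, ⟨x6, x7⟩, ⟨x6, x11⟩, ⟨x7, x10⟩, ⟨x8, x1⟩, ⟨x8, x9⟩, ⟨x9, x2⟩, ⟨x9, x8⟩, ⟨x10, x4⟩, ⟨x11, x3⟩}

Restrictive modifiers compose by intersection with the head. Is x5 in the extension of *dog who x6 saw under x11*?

no

⟦who x6 saw⟧ = {x : ⟨x6, x⟩ ∈ ⟦saw⟧} = {x1, x2, x3, x4, x7, x11}
⟦under x11⟧ = {x : ⟨x, x11⟩ ∈ ⟦under⟧} = {x1, x2, x3, x5, x6, x8, x10}
⟦dog⟧ = {x1, x2, x4, x9, x10}
… ∩ ⟦who x6 saw⟧ = {x1, x2, x4, x9, x10} ∩ {x1, x2, x3, x4, x7, x11} = {x1, x2, x4}
… ∩ ⟦under x11⟧ = {x1, x2, x4} ∩ {x1, x2, x3, x5, x6, x8, x10} = {x1, x2}
⟦dog who x6 saw under x11⟧ = {x1, x2}; x5 ∉ this set.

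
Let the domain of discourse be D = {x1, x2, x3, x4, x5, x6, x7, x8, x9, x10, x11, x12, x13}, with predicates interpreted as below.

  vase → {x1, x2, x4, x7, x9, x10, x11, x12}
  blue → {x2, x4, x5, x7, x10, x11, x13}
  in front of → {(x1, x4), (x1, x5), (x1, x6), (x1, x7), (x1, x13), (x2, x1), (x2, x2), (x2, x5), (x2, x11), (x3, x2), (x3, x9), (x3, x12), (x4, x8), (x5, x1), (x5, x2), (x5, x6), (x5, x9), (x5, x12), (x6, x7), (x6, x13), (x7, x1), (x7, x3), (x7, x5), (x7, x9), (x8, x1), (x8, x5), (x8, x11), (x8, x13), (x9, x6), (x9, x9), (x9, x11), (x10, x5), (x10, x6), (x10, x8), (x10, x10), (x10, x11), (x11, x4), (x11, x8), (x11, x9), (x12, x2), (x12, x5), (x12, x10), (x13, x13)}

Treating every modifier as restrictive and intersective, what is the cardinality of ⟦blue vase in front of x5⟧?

⟦in front of x5⟧ = {x : ⟨x, x5⟩ ∈ ⟦in front of⟧} = {x1, x2, x7, x8, x10, x12}
⟦vase⟧ = {x1, x2, x4, x7, x9, x10, x11, x12}
… ∩ ⟦in front of x5⟧ = {x1, x2, x4, x7, x9, x10, x11, x12} ∩ {x1, x2, x7, x8, x10, x12} = {x1, x2, x7, x10, x12}
… ∩ ⟦blue⟧ = {x1, x2, x7, x10, x12} ∩ {x2, x4, x5, x7, x10, x11, x13} = {x2, x7, x10}
⟦blue vase in front of x5⟧ = {x2, x7, x10}, so the cardinality is 3.

3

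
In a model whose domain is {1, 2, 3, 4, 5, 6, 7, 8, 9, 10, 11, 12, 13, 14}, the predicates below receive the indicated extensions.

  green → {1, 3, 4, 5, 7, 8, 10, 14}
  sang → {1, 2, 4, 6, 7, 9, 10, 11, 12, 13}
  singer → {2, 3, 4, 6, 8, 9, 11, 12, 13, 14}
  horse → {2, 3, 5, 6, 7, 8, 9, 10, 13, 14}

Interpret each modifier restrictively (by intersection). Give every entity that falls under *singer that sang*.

⟦that sang⟧ = ⟦sang⟧ = {1, 2, 4, 6, 7, 9, 10, 11, 12, 13}
⟦singer⟧ = {2, 3, 4, 6, 8, 9, 11, 12, 13, 14}
… ∩ ⟦that sang⟧ = {2, 3, 4, 6, 8, 9, 11, 12, 13, 14} ∩ {1, 2, 4, 6, 7, 9, 10, 11, 12, 13} = {2, 4, 6, 9, 11, 12, 13}
So ⟦singer that sang⟧ = {2, 4, 6, 9, 11, 12, 13}.

{2, 4, 6, 9, 11, 12, 13}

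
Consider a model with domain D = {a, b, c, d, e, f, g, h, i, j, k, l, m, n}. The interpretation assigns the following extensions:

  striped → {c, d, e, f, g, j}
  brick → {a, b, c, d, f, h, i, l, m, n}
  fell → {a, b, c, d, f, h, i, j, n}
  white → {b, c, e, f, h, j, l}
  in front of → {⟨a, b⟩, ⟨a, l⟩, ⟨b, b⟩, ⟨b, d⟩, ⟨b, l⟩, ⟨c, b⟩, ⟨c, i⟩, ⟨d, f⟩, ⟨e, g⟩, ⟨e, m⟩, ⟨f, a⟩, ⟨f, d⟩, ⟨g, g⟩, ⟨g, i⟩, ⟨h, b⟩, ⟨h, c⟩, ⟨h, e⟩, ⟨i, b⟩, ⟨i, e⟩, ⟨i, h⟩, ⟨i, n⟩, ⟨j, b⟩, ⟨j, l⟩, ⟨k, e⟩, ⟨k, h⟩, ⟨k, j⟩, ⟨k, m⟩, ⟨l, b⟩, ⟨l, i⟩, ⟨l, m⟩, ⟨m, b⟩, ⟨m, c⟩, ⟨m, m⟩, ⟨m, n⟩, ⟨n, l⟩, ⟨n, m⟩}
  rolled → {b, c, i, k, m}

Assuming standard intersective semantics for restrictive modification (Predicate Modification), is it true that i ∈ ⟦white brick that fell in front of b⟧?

no

⟦that fell⟧ = ⟦fell⟧ = {a, b, c, d, f, h, i, j, n}
⟦in front of b⟧ = {x : ⟨x, b⟩ ∈ ⟦in front of⟧} = {a, b, c, h, i, j, l, m}
⟦brick⟧ = {a, b, c, d, f, h, i, l, m, n}
… ∩ ⟦that fell⟧ = {a, b, c, d, f, h, i, l, m, n} ∩ {a, b, c, d, f, h, i, j, n} = {a, b, c, d, f, h, i, n}
… ∩ ⟦in front of b⟧ = {a, b, c, d, f, h, i, n} ∩ {a, b, c, h, i, j, l, m} = {a, b, c, h, i}
… ∩ ⟦white⟧ = {a, b, c, h, i} ∩ {b, c, e, f, h, j, l} = {b, c, h}
⟦white brick that fell in front of b⟧ = {b, c, h}; i ∉ this set.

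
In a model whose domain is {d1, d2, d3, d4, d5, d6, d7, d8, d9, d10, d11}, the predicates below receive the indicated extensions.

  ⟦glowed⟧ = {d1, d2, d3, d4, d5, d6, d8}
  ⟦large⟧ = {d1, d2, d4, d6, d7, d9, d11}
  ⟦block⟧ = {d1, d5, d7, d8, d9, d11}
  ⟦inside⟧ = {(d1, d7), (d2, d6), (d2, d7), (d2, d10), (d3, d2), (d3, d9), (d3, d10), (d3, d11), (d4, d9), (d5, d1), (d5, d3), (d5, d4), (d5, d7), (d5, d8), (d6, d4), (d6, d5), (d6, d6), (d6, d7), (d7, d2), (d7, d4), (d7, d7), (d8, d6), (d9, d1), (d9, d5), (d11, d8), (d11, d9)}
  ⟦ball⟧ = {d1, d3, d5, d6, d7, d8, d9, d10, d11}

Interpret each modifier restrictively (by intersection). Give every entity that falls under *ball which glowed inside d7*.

{d1, d5, d6}

⟦which glowed⟧ = ⟦glowed⟧ = {d1, d2, d3, d4, d5, d6, d8}
⟦inside d7⟧ = {x : ⟨x, d7⟩ ∈ ⟦inside⟧} = {d1, d2, d5, d6, d7}
⟦ball⟧ = {d1, d3, d5, d6, d7, d8, d9, d10, d11}
… ∩ ⟦which glowed⟧ = {d1, d3, d5, d6, d7, d8, d9, d10, d11} ∩ {d1, d2, d3, d4, d5, d6, d8} = {d1, d3, d5, d6, d8}
… ∩ ⟦inside d7⟧ = {d1, d3, d5, d6, d8} ∩ {d1, d2, d5, d6, d7} = {d1, d5, d6}
So ⟦ball which glowed inside d7⟧ = {d1, d5, d6}.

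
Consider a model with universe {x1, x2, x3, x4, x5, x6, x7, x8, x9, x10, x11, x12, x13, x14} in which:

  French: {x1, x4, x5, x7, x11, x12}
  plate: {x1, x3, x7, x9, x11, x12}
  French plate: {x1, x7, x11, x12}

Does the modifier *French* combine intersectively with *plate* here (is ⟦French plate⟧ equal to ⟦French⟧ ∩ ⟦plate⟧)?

yes

⟦French⟧ ∩ ⟦plate⟧ = {x1, x4, x5, x7, x11, x12} ∩ {x1, x3, x7, x9, x11, x12} = {x1, x7, x11, x12}
Observed ⟦French plate⟧ = {x1, x7, x11, x12}.
These coincide, so the modifier is intersective here.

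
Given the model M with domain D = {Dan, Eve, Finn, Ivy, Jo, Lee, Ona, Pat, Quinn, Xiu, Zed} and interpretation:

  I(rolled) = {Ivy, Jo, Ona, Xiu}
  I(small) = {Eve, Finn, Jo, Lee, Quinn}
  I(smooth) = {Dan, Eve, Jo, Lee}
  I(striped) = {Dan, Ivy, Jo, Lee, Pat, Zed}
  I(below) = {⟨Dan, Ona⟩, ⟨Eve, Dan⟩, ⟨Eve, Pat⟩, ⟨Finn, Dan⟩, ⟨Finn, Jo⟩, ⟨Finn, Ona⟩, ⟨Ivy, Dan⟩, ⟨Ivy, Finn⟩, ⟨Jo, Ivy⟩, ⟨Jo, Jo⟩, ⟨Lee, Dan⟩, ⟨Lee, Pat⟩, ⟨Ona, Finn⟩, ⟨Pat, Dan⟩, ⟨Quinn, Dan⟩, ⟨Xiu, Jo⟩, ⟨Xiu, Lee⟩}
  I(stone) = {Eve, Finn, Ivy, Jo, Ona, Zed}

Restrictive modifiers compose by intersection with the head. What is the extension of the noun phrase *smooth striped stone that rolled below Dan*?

∅

⟦that rolled⟧ = ⟦rolled⟧ = {Ivy, Jo, Ona, Xiu}
⟦below Dan⟧ = {x : ⟨x, Dan⟩ ∈ ⟦below⟧} = {Eve, Finn, Ivy, Lee, Pat, Quinn}
⟦stone⟧ = {Eve, Finn, Ivy, Jo, Ona, Zed}
… ∩ ⟦that rolled⟧ = {Eve, Finn, Ivy, Jo, Ona, Zed} ∩ {Ivy, Jo, Ona, Xiu} = {Ivy, Jo, Ona}
… ∩ ⟦below Dan⟧ = {Ivy, Jo, Ona} ∩ {Eve, Finn, Ivy, Lee, Pat, Quinn} = {Ivy}
… ∩ ⟦smooth⟧ = {Ivy} ∩ {Dan, Eve, Jo, Lee} = ∅
… ∩ ⟦striped⟧ = ∅ ∩ {Dan, Ivy, Jo, Lee, Pat, Zed} = ∅
So ⟦smooth striped stone that rolled below Dan⟧ = ∅.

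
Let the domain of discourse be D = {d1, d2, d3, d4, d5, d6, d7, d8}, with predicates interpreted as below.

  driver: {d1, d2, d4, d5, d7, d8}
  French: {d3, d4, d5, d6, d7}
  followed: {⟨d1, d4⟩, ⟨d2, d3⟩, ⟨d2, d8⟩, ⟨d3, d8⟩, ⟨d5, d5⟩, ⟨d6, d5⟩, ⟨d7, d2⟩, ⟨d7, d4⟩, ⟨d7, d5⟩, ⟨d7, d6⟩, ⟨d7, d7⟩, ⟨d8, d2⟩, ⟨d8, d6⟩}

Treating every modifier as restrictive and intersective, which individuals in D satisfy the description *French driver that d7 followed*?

⟦that d7 followed⟧ = {x : ⟨d7, x⟩ ∈ ⟦followed⟧} = {d2, d4, d5, d6, d7}
⟦driver⟧ = {d1, d2, d4, d5, d7, d8}
… ∩ ⟦that d7 followed⟧ = {d1, d2, d4, d5, d7, d8} ∩ {d2, d4, d5, d6, d7} = {d2, d4, d5, d7}
… ∩ ⟦French⟧ = {d2, d4, d5, d7} ∩ {d3, d4, d5, d6, d7} = {d4, d5, d7}
So ⟦French driver that d7 followed⟧ = {d4, d5, d7}.

{d4, d5, d7}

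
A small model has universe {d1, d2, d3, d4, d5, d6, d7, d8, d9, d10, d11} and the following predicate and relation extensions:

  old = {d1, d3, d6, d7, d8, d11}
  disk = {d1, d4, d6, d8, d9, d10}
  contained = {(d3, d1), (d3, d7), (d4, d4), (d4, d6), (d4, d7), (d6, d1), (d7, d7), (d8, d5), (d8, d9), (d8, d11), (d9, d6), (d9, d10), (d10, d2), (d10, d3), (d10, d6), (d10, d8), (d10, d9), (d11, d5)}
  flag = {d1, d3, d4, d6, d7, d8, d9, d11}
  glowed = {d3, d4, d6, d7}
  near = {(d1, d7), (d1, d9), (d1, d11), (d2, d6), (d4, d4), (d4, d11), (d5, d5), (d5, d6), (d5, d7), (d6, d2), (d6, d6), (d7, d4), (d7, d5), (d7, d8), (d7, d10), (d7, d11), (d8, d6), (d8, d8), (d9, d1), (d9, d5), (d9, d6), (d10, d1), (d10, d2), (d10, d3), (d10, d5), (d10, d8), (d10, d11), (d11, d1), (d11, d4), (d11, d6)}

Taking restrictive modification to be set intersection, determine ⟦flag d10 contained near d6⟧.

⟦d10 contained⟧ = {x : ⟨d10, x⟩ ∈ ⟦contained⟧} = {d2, d3, d6, d8, d9}
⟦near d6⟧ = {x : ⟨x, d6⟩ ∈ ⟦near⟧} = {d2, d5, d6, d8, d9, d11}
⟦flag⟧ = {d1, d3, d4, d6, d7, d8, d9, d11}
… ∩ ⟦d10 contained⟧ = {d1, d3, d4, d6, d7, d8, d9, d11} ∩ {d2, d3, d6, d8, d9} = {d3, d6, d8, d9}
… ∩ ⟦near d6⟧ = {d3, d6, d8, d9} ∩ {d2, d5, d6, d8, d9, d11} = {d6, d8, d9}
So ⟦flag d10 contained near d6⟧ = {d6, d8, d9}.

{d6, d8, d9}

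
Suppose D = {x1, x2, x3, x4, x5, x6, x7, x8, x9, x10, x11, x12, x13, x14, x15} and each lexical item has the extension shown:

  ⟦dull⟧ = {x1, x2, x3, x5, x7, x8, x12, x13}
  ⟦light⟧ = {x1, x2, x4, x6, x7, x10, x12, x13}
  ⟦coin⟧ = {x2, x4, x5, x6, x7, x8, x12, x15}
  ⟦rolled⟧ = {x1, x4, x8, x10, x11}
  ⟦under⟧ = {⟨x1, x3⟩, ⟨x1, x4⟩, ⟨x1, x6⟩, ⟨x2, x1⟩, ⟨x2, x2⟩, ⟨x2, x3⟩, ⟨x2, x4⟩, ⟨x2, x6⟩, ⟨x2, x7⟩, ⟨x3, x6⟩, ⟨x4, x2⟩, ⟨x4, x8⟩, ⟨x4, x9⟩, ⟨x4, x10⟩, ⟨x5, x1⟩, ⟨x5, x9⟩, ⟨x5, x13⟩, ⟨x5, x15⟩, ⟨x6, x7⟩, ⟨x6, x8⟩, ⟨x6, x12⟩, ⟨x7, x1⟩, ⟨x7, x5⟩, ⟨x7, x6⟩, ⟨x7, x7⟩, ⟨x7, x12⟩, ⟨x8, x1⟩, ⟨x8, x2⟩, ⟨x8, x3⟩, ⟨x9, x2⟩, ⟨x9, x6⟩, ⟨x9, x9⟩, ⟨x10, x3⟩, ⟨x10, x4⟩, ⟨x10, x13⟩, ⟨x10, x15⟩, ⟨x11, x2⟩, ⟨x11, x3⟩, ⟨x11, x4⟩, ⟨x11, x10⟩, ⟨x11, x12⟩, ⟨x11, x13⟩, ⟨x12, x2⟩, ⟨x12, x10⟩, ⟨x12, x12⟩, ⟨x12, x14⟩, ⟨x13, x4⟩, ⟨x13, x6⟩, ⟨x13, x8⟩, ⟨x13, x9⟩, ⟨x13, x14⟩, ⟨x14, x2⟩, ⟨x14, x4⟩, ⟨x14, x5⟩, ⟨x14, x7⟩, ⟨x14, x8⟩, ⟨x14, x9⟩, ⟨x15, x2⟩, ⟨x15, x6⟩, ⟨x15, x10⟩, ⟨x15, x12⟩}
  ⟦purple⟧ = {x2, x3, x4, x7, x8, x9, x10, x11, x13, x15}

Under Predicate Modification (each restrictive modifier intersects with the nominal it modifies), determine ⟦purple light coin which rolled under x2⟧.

⟦which rolled⟧ = ⟦rolled⟧ = {x1, x4, x8, x10, x11}
⟦under x2⟧ = {x : ⟨x, x2⟩ ∈ ⟦under⟧} = {x2, x4, x8, x9, x11, x12, x14, x15}
⟦coin⟧ = {x2, x4, x5, x6, x7, x8, x12, x15}
… ∩ ⟦which rolled⟧ = {x2, x4, x5, x6, x7, x8, x12, x15} ∩ {x1, x4, x8, x10, x11} = {x4, x8}
… ∩ ⟦under x2⟧ = {x4, x8} ∩ {x2, x4, x8, x9, x11, x12, x14, x15} = {x4, x8}
… ∩ ⟦purple⟧ = {x4, x8} ∩ {x2, x3, x4, x7, x8, x9, x10, x11, x13, x15} = {x4, x8}
… ∩ ⟦light⟧ = {x4, x8} ∩ {x1, x2, x4, x6, x7, x10, x12, x13} = {x4}
So ⟦purple light coin which rolled under x2⟧ = {x4}.

{x4}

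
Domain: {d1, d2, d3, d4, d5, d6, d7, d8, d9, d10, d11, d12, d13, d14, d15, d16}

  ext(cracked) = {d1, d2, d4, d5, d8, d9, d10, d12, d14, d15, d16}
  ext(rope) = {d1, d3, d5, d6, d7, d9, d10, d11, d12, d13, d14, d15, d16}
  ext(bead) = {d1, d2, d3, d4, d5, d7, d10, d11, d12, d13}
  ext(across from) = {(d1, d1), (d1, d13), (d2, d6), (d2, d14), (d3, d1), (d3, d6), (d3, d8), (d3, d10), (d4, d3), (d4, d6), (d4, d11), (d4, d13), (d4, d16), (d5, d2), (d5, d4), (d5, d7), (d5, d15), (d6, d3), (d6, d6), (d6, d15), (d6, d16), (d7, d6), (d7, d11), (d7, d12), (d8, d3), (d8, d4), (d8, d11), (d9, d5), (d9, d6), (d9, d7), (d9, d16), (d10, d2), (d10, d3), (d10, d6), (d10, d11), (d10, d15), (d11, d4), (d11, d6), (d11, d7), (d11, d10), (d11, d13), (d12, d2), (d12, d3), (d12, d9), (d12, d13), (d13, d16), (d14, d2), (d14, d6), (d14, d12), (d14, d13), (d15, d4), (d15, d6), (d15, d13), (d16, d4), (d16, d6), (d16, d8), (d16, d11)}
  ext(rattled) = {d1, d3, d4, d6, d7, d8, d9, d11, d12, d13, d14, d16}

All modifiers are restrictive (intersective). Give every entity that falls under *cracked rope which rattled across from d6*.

{d9, d14, d16}

⟦which rattled⟧ = ⟦rattled⟧ = {d1, d3, d4, d6, d7, d8, d9, d11, d12, d13, d14, d16}
⟦across from d6⟧ = {x : ⟨x, d6⟩ ∈ ⟦across from⟧} = {d2, d3, d4, d6, d7, d9, d10, d11, d14, d15, d16}
⟦rope⟧ = {d1, d3, d5, d6, d7, d9, d10, d11, d12, d13, d14, d15, d16}
… ∩ ⟦which rattled⟧ = {d1, d3, d5, d6, d7, d9, d10, d11, d12, d13, d14, d15, d16} ∩ {d1, d3, d4, d6, d7, d8, d9, d11, d12, d13, d14, d16} = {d1, d3, d6, d7, d9, d11, d12, d13, d14, d16}
… ∩ ⟦across from d6⟧ = {d1, d3, d6, d7, d9, d11, d12, d13, d14, d16} ∩ {d2, d3, d4, d6, d7, d9, d10, d11, d14, d15, d16} = {d3, d6, d7, d9, d11, d14, d16}
… ∩ ⟦cracked⟧ = {d3, d6, d7, d9, d11, d14, d16} ∩ {d1, d2, d4, d5, d8, d9, d10, d12, d14, d15, d16} = {d9, d14, d16}
So ⟦cracked rope which rattled across from d6⟧ = {d9, d14, d16}.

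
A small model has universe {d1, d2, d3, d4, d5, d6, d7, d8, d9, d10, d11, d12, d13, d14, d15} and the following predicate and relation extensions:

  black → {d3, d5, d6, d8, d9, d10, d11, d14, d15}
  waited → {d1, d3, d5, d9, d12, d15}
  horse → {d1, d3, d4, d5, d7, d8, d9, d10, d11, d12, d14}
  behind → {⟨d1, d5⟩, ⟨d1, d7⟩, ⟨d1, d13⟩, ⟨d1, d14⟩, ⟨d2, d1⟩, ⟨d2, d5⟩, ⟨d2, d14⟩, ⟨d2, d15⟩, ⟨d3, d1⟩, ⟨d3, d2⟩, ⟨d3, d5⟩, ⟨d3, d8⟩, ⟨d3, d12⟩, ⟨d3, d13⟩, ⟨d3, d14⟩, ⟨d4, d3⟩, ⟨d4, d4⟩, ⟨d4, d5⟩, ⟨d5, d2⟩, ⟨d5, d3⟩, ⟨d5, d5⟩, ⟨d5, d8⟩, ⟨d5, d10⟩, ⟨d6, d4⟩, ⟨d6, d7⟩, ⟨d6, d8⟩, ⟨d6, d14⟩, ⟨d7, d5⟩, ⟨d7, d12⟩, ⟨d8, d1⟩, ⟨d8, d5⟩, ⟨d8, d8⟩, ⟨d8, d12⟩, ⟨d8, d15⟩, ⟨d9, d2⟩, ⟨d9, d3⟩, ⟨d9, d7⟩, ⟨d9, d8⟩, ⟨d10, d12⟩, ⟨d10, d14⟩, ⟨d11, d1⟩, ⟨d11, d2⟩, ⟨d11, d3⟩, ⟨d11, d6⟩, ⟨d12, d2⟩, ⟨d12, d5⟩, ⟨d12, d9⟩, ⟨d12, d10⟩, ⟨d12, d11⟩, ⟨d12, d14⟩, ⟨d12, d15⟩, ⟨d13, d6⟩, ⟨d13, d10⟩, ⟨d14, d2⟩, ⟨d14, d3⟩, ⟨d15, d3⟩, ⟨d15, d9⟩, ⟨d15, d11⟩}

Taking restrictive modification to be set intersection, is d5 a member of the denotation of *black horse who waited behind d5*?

⟦who waited⟧ = ⟦waited⟧ = {d1, d3, d5, d9, d12, d15}
⟦behind d5⟧ = {x : ⟨x, d5⟩ ∈ ⟦behind⟧} = {d1, d2, d3, d4, d5, d7, d8, d12}
⟦horse⟧ = {d1, d3, d4, d5, d7, d8, d9, d10, d11, d12, d14}
… ∩ ⟦who waited⟧ = {d1, d3, d4, d5, d7, d8, d9, d10, d11, d12, d14} ∩ {d1, d3, d5, d9, d12, d15} = {d1, d3, d5, d9, d12}
… ∩ ⟦behind d5⟧ = {d1, d3, d5, d9, d12} ∩ {d1, d2, d3, d4, d5, d7, d8, d12} = {d1, d3, d5, d12}
… ∩ ⟦black⟧ = {d1, d3, d5, d12} ∩ {d3, d5, d6, d8, d9, d10, d11, d14, d15} = {d3, d5}
⟦black horse who waited behind d5⟧ = {d3, d5}; d5 ∈ this set.

yes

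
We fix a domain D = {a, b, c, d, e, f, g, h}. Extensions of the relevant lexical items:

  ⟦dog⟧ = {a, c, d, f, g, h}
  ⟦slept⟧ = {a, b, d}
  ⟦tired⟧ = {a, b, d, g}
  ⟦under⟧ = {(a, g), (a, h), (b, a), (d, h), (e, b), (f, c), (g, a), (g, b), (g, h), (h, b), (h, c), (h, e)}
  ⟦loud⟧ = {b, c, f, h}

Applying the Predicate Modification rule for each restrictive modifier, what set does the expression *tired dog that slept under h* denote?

{a, d}

⟦that slept⟧ = ⟦slept⟧ = {a, b, d}
⟦under h⟧ = {x : ⟨x, h⟩ ∈ ⟦under⟧} = {a, d, g}
⟦dog⟧ = {a, c, d, f, g, h}
… ∩ ⟦that slept⟧ = {a, c, d, f, g, h} ∩ {a, b, d} = {a, d}
… ∩ ⟦under h⟧ = {a, d} ∩ {a, d, g} = {a, d}
… ∩ ⟦tired⟧ = {a, d} ∩ {a, b, d, g} = {a, d}
So ⟦tired dog that slept under h⟧ = {a, d}.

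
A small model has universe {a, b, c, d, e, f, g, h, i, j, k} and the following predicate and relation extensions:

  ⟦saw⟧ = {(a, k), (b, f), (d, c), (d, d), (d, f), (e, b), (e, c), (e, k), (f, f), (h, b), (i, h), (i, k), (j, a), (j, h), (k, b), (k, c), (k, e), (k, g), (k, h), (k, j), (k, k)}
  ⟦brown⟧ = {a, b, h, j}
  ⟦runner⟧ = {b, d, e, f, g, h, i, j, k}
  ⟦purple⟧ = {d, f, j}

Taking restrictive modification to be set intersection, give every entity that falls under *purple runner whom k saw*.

{j}

⟦whom k saw⟧ = {x : ⟨k, x⟩ ∈ ⟦saw⟧} = {b, c, e, g, h, j, k}
⟦runner⟧ = {b, d, e, f, g, h, i, j, k}
… ∩ ⟦whom k saw⟧ = {b, d, e, f, g, h, i, j, k} ∩ {b, c, e, g, h, j, k} = {b, e, g, h, j, k}
… ∩ ⟦purple⟧ = {b, e, g, h, j, k} ∩ {d, f, j} = {j}
So ⟦purple runner whom k saw⟧ = {j}.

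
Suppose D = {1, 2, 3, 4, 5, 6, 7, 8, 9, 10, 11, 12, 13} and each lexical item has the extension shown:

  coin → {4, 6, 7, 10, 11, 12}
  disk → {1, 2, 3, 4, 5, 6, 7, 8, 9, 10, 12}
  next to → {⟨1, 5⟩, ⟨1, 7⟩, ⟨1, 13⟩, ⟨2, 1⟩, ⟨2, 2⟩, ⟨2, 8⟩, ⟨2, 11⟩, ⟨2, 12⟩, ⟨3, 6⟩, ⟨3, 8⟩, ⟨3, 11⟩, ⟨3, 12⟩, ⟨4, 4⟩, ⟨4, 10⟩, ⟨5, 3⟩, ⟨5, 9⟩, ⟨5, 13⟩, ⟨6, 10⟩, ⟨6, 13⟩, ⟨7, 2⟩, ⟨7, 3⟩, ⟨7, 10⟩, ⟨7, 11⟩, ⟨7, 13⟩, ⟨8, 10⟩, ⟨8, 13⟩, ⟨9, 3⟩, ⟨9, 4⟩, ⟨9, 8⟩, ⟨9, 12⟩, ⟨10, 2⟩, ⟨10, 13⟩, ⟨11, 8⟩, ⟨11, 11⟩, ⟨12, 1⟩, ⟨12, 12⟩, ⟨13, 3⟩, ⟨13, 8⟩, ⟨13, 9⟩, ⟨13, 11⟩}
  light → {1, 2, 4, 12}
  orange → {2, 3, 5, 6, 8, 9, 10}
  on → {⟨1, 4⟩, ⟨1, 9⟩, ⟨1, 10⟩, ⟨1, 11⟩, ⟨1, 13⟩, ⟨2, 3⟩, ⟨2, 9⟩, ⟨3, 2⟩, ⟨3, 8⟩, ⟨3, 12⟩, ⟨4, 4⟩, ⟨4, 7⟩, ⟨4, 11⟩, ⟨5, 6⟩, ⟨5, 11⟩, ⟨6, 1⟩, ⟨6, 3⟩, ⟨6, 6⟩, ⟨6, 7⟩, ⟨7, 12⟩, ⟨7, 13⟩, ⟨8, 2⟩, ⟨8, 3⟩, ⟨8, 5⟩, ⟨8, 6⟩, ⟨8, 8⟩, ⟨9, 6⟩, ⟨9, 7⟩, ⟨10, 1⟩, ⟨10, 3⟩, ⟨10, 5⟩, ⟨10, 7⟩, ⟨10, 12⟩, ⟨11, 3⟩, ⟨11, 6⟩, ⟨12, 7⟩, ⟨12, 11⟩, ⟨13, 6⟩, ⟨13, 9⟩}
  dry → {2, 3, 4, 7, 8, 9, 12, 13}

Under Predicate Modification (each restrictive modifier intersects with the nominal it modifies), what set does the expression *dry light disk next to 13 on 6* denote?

{ }

⟦next to 13⟧ = {x : ⟨x, 13⟩ ∈ ⟦next to⟧} = {1, 5, 6, 7, 8, 10}
⟦on 6⟧ = {x : ⟨x, 6⟩ ∈ ⟦on⟧} = {5, 6, 8, 9, 11, 13}
⟦disk⟧ = {1, 2, 3, 4, 5, 6, 7, 8, 9, 10, 12}
… ∩ ⟦next to 13⟧ = {1, 2, 3, 4, 5, 6, 7, 8, 9, 10, 12} ∩ {1, 5, 6, 7, 8, 10} = {1, 5, 6, 7, 8, 10}
… ∩ ⟦on 6⟧ = {1, 5, 6, 7, 8, 10} ∩ {5, 6, 8, 9, 11, 13} = {5, 6, 8}
… ∩ ⟦dry⟧ = {5, 6, 8} ∩ {2, 3, 4, 7, 8, 9, 12, 13} = {8}
… ∩ ⟦light⟧ = {8} ∩ {1, 2, 4, 12} = ∅
So ⟦dry light disk next to 13 on 6⟧ = { }.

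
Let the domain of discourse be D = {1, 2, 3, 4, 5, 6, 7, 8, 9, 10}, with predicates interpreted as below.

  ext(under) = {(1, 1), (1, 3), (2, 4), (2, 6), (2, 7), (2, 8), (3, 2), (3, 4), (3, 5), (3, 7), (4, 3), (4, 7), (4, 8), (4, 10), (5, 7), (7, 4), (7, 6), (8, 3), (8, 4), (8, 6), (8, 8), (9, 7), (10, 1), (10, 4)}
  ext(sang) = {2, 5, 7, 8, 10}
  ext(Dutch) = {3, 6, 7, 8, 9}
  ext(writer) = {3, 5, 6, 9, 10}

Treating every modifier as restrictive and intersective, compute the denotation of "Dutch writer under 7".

{3, 9}

⟦under 7⟧ = {x : ⟨x, 7⟩ ∈ ⟦under⟧} = {2, 3, 4, 5, 9}
⟦writer⟧ = {3, 5, 6, 9, 10}
… ∩ ⟦under 7⟧ = {3, 5, 6, 9, 10} ∩ {2, 3, 4, 5, 9} = {3, 5, 9}
… ∩ ⟦Dutch⟧ = {3, 5, 9} ∩ {3, 6, 7, 8, 9} = {3, 9}
So ⟦Dutch writer under 7⟧ = {3, 9}.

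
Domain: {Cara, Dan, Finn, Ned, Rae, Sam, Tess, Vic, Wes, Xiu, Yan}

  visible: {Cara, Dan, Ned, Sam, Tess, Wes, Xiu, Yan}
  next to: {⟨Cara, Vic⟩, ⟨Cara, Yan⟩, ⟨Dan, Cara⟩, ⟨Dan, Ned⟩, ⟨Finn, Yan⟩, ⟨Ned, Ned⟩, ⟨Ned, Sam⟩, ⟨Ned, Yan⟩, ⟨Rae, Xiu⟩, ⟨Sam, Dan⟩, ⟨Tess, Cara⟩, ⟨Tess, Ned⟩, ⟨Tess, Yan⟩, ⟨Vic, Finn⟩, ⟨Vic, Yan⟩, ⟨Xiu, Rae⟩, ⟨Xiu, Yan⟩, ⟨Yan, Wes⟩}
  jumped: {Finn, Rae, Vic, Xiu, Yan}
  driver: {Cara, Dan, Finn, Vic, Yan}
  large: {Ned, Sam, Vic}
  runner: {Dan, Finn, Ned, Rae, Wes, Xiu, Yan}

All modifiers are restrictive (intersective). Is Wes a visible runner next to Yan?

⟦next to Yan⟧ = {x : ⟨x, Yan⟩ ∈ ⟦next to⟧} = {Cara, Finn, Ned, Tess, Vic, Xiu}
⟦runner⟧ = {Dan, Finn, Ned, Rae, Wes, Xiu, Yan}
… ∩ ⟦next to Yan⟧ = {Dan, Finn, Ned, Rae, Wes, Xiu, Yan} ∩ {Cara, Finn, Ned, Tess, Vic, Xiu} = {Finn, Ned, Xiu}
… ∩ ⟦visible⟧ = {Finn, Ned, Xiu} ∩ {Cara, Dan, Ned, Sam, Tess, Wes, Xiu, Yan} = {Ned, Xiu}
⟦visible runner next to Yan⟧ = {Ned, Xiu}; Wes ∉ this set.

no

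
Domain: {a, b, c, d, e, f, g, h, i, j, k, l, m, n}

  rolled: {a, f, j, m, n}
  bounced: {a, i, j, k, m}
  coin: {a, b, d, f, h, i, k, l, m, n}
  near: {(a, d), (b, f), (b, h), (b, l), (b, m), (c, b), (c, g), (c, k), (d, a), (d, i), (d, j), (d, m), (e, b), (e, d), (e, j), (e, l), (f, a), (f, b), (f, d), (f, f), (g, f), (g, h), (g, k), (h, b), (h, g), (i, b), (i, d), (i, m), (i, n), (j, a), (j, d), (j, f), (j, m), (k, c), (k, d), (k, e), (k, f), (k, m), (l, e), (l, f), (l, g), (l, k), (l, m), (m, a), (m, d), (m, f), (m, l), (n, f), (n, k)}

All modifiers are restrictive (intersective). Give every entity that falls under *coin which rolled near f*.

⟦which rolled⟧ = ⟦rolled⟧ = {a, f, j, m, n}
⟦near f⟧ = {x : ⟨x, f⟩ ∈ ⟦near⟧} = {b, f, g, j, k, l, m, n}
⟦coin⟧ = {a, b, d, f, h, i, k, l, m, n}
… ∩ ⟦which rolled⟧ = {a, b, d, f, h, i, k, l, m, n} ∩ {a, f, j, m, n} = {a, f, m, n}
… ∩ ⟦near f⟧ = {a, f, m, n} ∩ {b, f, g, j, k, l, m, n} = {f, m, n}
So ⟦coin which rolled near f⟧ = {f, m, n}.

{f, m, n}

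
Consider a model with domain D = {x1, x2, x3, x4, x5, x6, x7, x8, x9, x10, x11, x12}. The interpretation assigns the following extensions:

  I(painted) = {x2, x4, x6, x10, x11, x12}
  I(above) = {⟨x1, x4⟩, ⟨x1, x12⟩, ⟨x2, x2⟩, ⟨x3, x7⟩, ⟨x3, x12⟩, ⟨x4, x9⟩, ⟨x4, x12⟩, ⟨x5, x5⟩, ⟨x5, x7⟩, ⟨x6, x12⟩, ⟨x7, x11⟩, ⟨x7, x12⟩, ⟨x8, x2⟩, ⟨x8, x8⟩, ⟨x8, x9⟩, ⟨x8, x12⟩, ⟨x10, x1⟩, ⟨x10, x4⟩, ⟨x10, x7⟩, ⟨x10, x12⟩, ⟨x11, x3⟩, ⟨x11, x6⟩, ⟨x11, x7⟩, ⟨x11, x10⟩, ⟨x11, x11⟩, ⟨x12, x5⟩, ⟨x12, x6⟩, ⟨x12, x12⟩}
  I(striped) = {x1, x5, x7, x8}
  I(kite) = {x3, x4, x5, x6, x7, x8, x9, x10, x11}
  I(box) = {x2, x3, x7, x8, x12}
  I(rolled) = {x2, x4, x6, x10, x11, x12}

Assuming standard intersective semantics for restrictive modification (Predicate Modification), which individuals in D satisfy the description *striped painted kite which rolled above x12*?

⟦which rolled⟧ = ⟦rolled⟧ = {x2, x4, x6, x10, x11, x12}
⟦above x12⟧ = {x : ⟨x, x12⟩ ∈ ⟦above⟧} = {x1, x3, x4, x6, x7, x8, x10, x12}
⟦kite⟧ = {x3, x4, x5, x6, x7, x8, x9, x10, x11}
… ∩ ⟦which rolled⟧ = {x3, x4, x5, x6, x7, x8, x9, x10, x11} ∩ {x2, x4, x6, x10, x11, x12} = {x4, x6, x10, x11}
… ∩ ⟦above x12⟧ = {x4, x6, x10, x11} ∩ {x1, x3, x4, x6, x7, x8, x10, x12} = {x4, x6, x10}
… ∩ ⟦striped⟧ = {x4, x6, x10} ∩ {x1, x5, x7, x8} = ∅
… ∩ ⟦painted⟧ = ∅ ∩ {x2, x4, x6, x10, x11, x12} = ∅
So ⟦striped painted kite which rolled above x12⟧ = {}.

{}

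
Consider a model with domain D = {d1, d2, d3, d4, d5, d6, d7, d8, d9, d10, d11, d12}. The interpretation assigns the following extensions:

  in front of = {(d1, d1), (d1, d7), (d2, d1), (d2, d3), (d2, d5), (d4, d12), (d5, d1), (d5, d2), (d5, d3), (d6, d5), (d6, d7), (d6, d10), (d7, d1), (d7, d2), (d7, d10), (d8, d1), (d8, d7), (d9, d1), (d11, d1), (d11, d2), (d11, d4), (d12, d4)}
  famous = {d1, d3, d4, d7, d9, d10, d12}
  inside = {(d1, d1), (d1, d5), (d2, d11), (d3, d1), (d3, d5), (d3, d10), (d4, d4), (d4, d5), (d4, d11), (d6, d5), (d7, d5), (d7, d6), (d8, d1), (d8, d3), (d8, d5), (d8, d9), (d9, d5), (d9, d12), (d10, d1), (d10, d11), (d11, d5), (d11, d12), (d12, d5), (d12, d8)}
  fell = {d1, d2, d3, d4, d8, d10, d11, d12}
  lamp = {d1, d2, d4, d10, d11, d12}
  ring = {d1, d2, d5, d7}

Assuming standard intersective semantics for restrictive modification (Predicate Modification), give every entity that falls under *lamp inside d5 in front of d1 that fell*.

⟦inside d5⟧ = {x : ⟨x, d5⟩ ∈ ⟦inside⟧} = {d1, d3, d4, d6, d7, d8, d9, d11, d12}
⟦in front of d1⟧ = {x : ⟨x, d1⟩ ∈ ⟦in front of⟧} = {d1, d2, d5, d7, d8, d9, d11}
⟦that fell⟧ = ⟦fell⟧ = {d1, d2, d3, d4, d8, d10, d11, d12}
⟦lamp⟧ = {d1, d2, d4, d10, d11, d12}
… ∩ ⟦inside d5⟧ = {d1, d2, d4, d10, d11, d12} ∩ {d1, d3, d4, d6, d7, d8, d9, d11, d12} = {d1, d4, d11, d12}
… ∩ ⟦in front of d1⟧ = {d1, d4, d11, d12} ∩ {d1, d2, d5, d7, d8, d9, d11} = {d1, d11}
… ∩ ⟦that fell⟧ = {d1, d11} ∩ {d1, d2, d3, d4, d8, d10, d11, d12} = {d1, d11}
So ⟦lamp inside d5 in front of d1 that fell⟧ = {d1, d11}.

{d1, d11}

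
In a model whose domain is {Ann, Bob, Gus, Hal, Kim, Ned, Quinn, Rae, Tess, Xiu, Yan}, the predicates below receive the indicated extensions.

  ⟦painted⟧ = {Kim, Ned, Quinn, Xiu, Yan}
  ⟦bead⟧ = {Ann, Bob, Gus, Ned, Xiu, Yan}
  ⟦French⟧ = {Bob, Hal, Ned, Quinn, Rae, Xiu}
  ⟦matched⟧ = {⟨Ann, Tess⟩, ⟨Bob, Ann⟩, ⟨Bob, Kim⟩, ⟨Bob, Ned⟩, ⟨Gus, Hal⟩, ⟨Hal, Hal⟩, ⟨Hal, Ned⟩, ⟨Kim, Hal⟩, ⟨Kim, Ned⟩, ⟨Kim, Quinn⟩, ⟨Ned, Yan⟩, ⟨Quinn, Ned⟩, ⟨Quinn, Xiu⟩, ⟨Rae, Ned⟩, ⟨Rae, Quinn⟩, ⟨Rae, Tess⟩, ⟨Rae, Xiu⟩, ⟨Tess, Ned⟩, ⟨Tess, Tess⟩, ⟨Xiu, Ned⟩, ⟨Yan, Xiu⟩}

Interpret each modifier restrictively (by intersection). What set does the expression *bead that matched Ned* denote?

⟦that matched Ned⟧ = {x : ⟨x, Ned⟩ ∈ ⟦matched⟧} = {Bob, Hal, Kim, Quinn, Rae, Tess, Xiu}
⟦bead⟧ = {Ann, Bob, Gus, Ned, Xiu, Yan}
… ∩ ⟦that matched Ned⟧ = {Ann, Bob, Gus, Ned, Xiu, Yan} ∩ {Bob, Hal, Kim, Quinn, Rae, Tess, Xiu} = {Bob, Xiu}
So ⟦bead that matched Ned⟧ = {Bob, Xiu}.

{Bob, Xiu}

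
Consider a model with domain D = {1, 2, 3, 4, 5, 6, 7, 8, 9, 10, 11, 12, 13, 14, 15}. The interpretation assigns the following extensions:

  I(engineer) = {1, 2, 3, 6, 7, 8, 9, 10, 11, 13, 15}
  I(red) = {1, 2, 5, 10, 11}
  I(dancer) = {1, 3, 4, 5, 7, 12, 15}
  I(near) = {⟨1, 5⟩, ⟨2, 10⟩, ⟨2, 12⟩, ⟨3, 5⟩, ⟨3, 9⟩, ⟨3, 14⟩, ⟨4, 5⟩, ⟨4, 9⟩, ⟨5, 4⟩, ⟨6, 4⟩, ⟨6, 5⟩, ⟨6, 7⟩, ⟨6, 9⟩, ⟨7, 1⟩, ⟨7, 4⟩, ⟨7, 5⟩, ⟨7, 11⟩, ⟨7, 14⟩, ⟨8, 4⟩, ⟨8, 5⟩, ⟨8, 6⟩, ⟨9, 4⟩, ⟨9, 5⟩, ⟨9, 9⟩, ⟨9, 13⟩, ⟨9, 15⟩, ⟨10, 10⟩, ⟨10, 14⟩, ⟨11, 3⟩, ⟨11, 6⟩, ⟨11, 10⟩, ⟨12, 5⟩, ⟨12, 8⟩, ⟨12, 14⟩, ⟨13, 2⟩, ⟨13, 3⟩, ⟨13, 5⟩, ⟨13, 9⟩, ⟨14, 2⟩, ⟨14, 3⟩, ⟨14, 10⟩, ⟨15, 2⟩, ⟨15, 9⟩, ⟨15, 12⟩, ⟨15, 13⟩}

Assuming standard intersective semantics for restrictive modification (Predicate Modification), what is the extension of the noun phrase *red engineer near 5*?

⟦near 5⟧ = {x : ⟨x, 5⟩ ∈ ⟦near⟧} = {1, 3, 4, 6, 7, 8, 9, 12, 13}
⟦engineer⟧ = {1, 2, 3, 6, 7, 8, 9, 10, 11, 13, 15}
… ∩ ⟦near 5⟧ = {1, 2, 3, 6, 7, 8, 9, 10, 11, 13, 15} ∩ {1, 3, 4, 6, 7, 8, 9, 12, 13} = {1, 3, 6, 7, 8, 9, 13}
… ∩ ⟦red⟧ = {1, 3, 6, 7, 8, 9, 13} ∩ {1, 2, 5, 10, 11} = {1}
So ⟦red engineer near 5⟧ = {1}.

{1}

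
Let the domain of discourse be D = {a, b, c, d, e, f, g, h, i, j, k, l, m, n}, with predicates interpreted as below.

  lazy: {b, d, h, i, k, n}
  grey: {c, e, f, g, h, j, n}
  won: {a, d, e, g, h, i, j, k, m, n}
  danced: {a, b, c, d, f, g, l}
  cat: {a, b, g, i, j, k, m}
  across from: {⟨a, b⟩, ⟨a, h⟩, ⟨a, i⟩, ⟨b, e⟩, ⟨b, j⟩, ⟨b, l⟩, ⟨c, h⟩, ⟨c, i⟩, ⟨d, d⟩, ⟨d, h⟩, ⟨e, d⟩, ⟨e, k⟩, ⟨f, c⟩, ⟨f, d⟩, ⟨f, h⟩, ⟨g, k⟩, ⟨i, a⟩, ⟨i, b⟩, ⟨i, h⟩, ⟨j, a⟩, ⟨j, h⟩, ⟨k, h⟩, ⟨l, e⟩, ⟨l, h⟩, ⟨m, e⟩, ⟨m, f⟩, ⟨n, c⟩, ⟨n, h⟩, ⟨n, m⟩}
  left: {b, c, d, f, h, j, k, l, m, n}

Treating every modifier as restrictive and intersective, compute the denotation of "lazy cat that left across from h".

⟦that left⟧ = ⟦left⟧ = {b, c, d, f, h, j, k, l, m, n}
⟦across from h⟧ = {x : ⟨x, h⟩ ∈ ⟦across from⟧} = {a, c, d, f, i, j, k, l, n}
⟦cat⟧ = {a, b, g, i, j, k, m}
… ∩ ⟦that left⟧ = {a, b, g, i, j, k, m} ∩ {b, c, d, f, h, j, k, l, m, n} = {b, j, k, m}
… ∩ ⟦across from h⟧ = {b, j, k, m} ∩ {a, c, d, f, i, j, k, l, n} = {j, k}
… ∩ ⟦lazy⟧ = {j, k} ∩ {b, d, h, i, k, n} = {k}
So ⟦lazy cat that left across from h⟧ = {k}.

{k}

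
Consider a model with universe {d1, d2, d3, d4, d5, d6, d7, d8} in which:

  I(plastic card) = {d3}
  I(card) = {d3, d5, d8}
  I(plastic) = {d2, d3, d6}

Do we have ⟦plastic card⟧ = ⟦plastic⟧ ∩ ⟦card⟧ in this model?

yes

⟦plastic⟧ ∩ ⟦card⟧ = {d2, d3, d6} ∩ {d3, d5, d8} = {d3}
Observed ⟦plastic card⟧ = {d3}.
These coincide, so the modifier is intersective here.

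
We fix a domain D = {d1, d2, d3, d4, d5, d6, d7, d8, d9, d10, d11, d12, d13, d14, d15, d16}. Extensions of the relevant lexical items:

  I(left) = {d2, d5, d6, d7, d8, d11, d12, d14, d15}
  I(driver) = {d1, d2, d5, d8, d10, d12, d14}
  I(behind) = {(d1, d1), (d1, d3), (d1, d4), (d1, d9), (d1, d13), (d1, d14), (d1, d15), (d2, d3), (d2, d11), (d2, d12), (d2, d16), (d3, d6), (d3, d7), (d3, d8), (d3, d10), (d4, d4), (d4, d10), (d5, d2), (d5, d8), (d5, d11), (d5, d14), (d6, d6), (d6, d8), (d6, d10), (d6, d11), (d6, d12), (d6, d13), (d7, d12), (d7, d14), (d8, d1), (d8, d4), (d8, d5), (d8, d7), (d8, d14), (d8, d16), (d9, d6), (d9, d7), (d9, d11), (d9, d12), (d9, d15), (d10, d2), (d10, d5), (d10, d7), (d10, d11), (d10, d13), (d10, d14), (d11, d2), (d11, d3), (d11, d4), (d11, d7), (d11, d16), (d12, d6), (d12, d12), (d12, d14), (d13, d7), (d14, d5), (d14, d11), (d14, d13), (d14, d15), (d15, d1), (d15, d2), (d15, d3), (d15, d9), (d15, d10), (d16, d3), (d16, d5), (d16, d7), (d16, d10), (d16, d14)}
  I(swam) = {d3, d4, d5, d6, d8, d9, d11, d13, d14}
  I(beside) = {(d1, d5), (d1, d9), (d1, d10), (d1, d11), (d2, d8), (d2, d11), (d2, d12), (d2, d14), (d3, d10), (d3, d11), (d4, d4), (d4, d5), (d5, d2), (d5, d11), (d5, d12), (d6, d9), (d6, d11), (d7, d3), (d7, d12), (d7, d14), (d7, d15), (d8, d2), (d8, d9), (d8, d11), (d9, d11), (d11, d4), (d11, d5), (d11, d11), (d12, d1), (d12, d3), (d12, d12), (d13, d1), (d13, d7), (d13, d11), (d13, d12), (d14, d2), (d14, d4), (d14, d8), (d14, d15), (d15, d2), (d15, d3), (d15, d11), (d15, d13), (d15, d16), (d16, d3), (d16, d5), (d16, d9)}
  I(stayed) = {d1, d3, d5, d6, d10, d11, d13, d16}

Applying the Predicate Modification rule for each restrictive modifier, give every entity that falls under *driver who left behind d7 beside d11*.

⟦who left⟧ = ⟦left⟧ = {d2, d5, d6, d7, d8, d11, d12, d14, d15}
⟦behind d7⟧ = {x : ⟨x, d7⟩ ∈ ⟦behind⟧} = {d3, d8, d9, d10, d11, d13, d16}
⟦beside d11⟧ = {x : ⟨x, d11⟩ ∈ ⟦beside⟧} = {d1, d2, d3, d5, d6, d8, d9, d11, d13, d15}
⟦driver⟧ = {d1, d2, d5, d8, d10, d12, d14}
… ∩ ⟦who left⟧ = {d1, d2, d5, d8, d10, d12, d14} ∩ {d2, d5, d6, d7, d8, d11, d12, d14, d15} = {d2, d5, d8, d12, d14}
… ∩ ⟦behind d7⟧ = {d2, d5, d8, d12, d14} ∩ {d3, d8, d9, d10, d11, d13, d16} = {d8}
… ∩ ⟦beside d11⟧ = {d8} ∩ {d1, d2, d3, d5, d6, d8, d9, d11, d13, d15} = {d8}
So ⟦driver who left behind d7 beside d11⟧ = {d8}.

{d8}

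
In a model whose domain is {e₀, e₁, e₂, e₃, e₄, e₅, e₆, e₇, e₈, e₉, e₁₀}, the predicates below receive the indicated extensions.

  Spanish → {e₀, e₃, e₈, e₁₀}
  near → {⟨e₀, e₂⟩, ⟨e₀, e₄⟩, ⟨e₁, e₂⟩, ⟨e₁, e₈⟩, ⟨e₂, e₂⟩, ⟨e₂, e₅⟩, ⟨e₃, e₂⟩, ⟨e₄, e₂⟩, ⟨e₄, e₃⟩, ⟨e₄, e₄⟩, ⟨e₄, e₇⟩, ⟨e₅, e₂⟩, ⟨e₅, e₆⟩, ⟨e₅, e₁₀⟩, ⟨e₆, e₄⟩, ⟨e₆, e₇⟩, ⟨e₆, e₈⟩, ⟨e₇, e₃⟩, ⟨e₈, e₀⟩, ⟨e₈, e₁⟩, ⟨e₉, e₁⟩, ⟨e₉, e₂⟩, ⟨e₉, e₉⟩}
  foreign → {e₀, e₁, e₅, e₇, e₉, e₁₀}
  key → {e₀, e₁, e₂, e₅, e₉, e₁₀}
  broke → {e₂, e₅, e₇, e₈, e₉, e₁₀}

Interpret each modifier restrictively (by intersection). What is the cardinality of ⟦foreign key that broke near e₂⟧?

2

⟦that broke⟧ = ⟦broke⟧ = {e₂, e₅, e₇, e₈, e₉, e₁₀}
⟦near e₂⟧ = {x : ⟨x, e₂⟩ ∈ ⟦near⟧} = {e₀, e₁, e₂, e₃, e₄, e₅, e₉}
⟦key⟧ = {e₀, e₁, e₂, e₅, e₉, e₁₀}
… ∩ ⟦that broke⟧ = {e₀, e₁, e₂, e₅, e₉, e₁₀} ∩ {e₂, e₅, e₇, e₈, e₉, e₁₀} = {e₂, e₅, e₉, e₁₀}
… ∩ ⟦near e₂⟧ = {e₂, e₅, e₉, e₁₀} ∩ {e₀, e₁, e₂, e₃, e₄, e₅, e₉} = {e₂, e₅, e₉}
… ∩ ⟦foreign⟧ = {e₂, e₅, e₉} ∩ {e₀, e₁, e₅, e₇, e₉, e₁₀} = {e₅, e₉}
⟦foreign key that broke near e₂⟧ = {e₅, e₉}, so the cardinality is 2.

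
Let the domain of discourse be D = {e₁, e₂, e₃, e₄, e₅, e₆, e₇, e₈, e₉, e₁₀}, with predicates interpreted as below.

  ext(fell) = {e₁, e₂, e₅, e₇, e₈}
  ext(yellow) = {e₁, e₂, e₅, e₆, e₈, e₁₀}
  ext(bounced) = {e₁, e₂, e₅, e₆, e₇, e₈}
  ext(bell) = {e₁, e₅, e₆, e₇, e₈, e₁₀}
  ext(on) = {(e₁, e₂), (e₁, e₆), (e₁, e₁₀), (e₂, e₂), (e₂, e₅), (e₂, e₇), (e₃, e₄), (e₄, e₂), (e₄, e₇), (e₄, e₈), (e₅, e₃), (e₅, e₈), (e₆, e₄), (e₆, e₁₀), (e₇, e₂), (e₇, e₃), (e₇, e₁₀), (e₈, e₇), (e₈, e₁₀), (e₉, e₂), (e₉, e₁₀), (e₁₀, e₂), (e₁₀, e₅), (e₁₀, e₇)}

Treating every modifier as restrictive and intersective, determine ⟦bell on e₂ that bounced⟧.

{e₁, e₇}

⟦on e₂⟧ = {x : ⟨x, e₂⟩ ∈ ⟦on⟧} = {e₁, e₂, e₄, e₇, e₉, e₁₀}
⟦that bounced⟧ = ⟦bounced⟧ = {e₁, e₂, e₅, e₆, e₇, e₈}
⟦bell⟧ = {e₁, e₅, e₆, e₇, e₈, e₁₀}
… ∩ ⟦on e₂⟧ = {e₁, e₅, e₆, e₇, e₈, e₁₀} ∩ {e₁, e₂, e₄, e₇, e₉, e₁₀} = {e₁, e₇, e₁₀}
… ∩ ⟦that bounced⟧ = {e₁, e₇, e₁₀} ∩ {e₁, e₂, e₅, e₆, e₇, e₈} = {e₁, e₇}
So ⟦bell on e₂ that bounced⟧ = {e₁, e₇}.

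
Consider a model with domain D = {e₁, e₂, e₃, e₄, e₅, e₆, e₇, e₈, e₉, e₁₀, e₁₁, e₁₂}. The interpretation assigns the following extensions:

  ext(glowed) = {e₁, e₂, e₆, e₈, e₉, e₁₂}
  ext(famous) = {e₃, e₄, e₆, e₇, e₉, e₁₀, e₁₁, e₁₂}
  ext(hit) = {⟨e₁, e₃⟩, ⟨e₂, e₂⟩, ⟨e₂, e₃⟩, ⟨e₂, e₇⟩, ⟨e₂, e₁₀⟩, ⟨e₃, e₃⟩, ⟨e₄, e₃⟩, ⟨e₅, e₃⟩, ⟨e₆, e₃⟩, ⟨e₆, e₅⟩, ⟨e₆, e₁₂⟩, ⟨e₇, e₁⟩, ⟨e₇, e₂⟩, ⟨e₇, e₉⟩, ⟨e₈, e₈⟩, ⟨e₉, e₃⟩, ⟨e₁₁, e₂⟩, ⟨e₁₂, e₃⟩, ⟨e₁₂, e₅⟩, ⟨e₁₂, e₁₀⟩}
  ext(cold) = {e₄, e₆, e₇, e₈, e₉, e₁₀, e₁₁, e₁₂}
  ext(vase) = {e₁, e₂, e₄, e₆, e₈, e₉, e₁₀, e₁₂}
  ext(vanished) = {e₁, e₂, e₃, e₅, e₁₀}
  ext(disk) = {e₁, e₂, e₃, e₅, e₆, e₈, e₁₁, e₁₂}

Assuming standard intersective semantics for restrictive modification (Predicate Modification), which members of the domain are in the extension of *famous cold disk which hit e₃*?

{e₆, e₁₂}

⟦which hit e₃⟧ = {x : ⟨x, e₃⟩ ∈ ⟦hit⟧} = {e₁, e₂, e₃, e₄, e₅, e₆, e₉, e₁₂}
⟦disk⟧ = {e₁, e₂, e₃, e₅, e₆, e₈, e₁₁, e₁₂}
… ∩ ⟦which hit e₃⟧ = {e₁, e₂, e₃, e₅, e₆, e₈, e₁₁, e₁₂} ∩ {e₁, e₂, e₃, e₄, e₅, e₆, e₉, e₁₂} = {e₁, e₂, e₃, e₅, e₆, e₁₂}
… ∩ ⟦famous⟧ = {e₁, e₂, e₃, e₅, e₆, e₁₂} ∩ {e₃, e₄, e₆, e₇, e₉, e₁₀, e₁₁, e₁₂} = {e₃, e₆, e₁₂}
… ∩ ⟦cold⟧ = {e₃, e₆, e₁₂} ∩ {e₄, e₆, e₇, e₈, e₉, e₁₀, e₁₁, e₁₂} = {e₆, e₁₂}
So ⟦famous cold disk which hit e₃⟧ = {e₆, e₁₂}.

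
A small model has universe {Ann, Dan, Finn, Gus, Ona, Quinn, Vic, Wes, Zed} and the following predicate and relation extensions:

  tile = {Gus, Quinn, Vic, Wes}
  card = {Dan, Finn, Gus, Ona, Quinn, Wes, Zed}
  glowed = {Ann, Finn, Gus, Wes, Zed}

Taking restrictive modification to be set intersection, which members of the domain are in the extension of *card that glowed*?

{Finn, Gus, Wes, Zed}

⟦that glowed⟧ = ⟦glowed⟧ = {Ann, Finn, Gus, Wes, Zed}
⟦card⟧ = {Dan, Finn, Gus, Ona, Quinn, Wes, Zed}
… ∩ ⟦that glowed⟧ = {Dan, Finn, Gus, Ona, Quinn, Wes, Zed} ∩ {Ann, Finn, Gus, Wes, Zed} = {Finn, Gus, Wes, Zed}
So ⟦card that glowed⟧ = {Finn, Gus, Wes, Zed}.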